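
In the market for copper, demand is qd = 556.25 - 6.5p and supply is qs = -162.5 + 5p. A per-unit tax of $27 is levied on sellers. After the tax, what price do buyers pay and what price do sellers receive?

Buyers pay 3415/46, sellers receive 2173/46

Pre-tax equilibrium: p* = 62.5, q* = 150.
Tax on sellers shifts supply to qs = -162.5 + 5(p − 27) = -297.5 + 5p.
556.25 - 6.5p = -297.5 + 5p gives buyer price pb = 3415/46; sellers receive ps = 3415/46 − 27 = 2173/46.
New quantity: q = 556.25 − 6.5(3415/46) = 1695/23.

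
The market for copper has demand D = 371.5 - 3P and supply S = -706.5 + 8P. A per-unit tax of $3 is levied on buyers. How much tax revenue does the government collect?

Pre-tax equilibrium: P* = 98, Q* = 77.5.
Tax on buyers shifts demand to D = 371.5 − 3(P + 3) = 362.5 - 3P.
362.5 - 3P = -706.5 + 8P gives seller price Ps = 1069/11; buyers pay Pb = 1069/11 + 3 = 1102/11.
New quantity: Q = 371.5 − 3(1102/11) = 1561/22.
Revenue = 3 × 1561/22 = 4683/22.

Tax revenue = 4683/22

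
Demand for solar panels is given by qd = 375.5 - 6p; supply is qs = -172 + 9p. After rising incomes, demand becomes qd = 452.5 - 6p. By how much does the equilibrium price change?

Original equilibrium: p* = 36.5, q* = 156.5.
New equilibrium: 452.5 - 6p = -172 + 9p, so 624.5 = 15p and p' = 1249/30; q' = 452.5 − 6(1249/30) = 202.7.
Change in price: 1249/30 − 36.5 = 77/15.

Δp = 77/15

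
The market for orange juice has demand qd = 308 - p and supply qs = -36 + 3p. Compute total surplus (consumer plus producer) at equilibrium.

Total surplus = 32856

Equilibrium: 308 - p = -36 + 3p gives p* = 86, q* = 222.
Demand choke price: p = 308; supply starts at p = 12.
CS = ½(308 − 86)(222) = 24642; PS = ½(86 − 12)(222) = 8214.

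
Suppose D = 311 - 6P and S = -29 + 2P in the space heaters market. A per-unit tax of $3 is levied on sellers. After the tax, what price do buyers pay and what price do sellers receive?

Pre-tax equilibrium: P* = 42.5, Q* = 56.
Tax on sellers shifts supply to S = -29 + 2(P − 3) = -35 + 2P.
311 - 6P = -35 + 2P gives buyer price Pb = 43.25; sellers receive Ps = 43.25 − 3 = 40.25.
New quantity: Q = 311 − 6(43.25) = 51.5.

Buyers pay $43.25, sellers receive $40.25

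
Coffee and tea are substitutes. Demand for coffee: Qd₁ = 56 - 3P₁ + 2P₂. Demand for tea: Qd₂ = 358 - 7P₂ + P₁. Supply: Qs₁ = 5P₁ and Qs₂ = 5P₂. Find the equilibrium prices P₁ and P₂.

P₁ = 694/47, P₂ = 1460/47

Market 1: 56 - 3P₁ + 2P₂ = 5P₁ → 8P₁ - 2P₂ = 56.
Market 2: 12P₂ - P₁ = 358.
Eliminating P₂: 12×(1) + 2×(2) gives 94P₁ = 1388, so P₁ = 694/47.
Back-substitute into (2): P₂ = (358 + 1×694/47) / 12 = 1460/47.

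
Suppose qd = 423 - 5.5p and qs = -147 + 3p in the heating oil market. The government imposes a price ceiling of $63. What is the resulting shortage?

Equilibrium price would be p* = 1140/17, so the ceiling at 63 binds.
At p = 63: qd = 423 − 5.5(63) = 76.5, qs = -147 + 3(63) = 42.
Shortage = 76.5 − 42 = 34.5.

Shortage = 34.5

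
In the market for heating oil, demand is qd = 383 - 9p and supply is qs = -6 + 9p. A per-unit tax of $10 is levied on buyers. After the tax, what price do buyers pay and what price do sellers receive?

Pre-tax equilibrium: p* = 389/18, q* = 188.5.
Tax on buyers shifts demand to qd = 383 − 9(p + 10) = 293 - 9p.
293 - 9p = -6 + 9p gives seller price ps = 299/18; buyers pay pb = 299/18 + 10 = 479/18.
New quantity: q = 383 − 9(479/18) = 143.5.

Buyers pay 479/18, sellers receive 299/18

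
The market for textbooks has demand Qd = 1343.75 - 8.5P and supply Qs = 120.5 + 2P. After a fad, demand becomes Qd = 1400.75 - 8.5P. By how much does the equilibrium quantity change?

ΔQ = 76/7

Original equilibrium: P* = 116.5, Q* = 353.5.
New equilibrium: 1400.75 - 8.5P = 120.5 + 2P, so 1280.25 = 10.5P and P' = 1707/14; Q' = 1400.75 − 8.5(1707/14) = 5101/14.
Change in quantity: 5101/14 − 353.5 = 76/7.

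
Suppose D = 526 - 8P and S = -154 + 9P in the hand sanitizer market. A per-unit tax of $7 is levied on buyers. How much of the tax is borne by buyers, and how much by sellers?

Buyers bear 63/17, sellers bear 56/17

Pre-tax equilibrium: P* = 40, Q* = 206.
Tax on buyers shifts demand to D = 526 − 8(P + 7) = 470 - 8P.
470 - 8P = -154 + 9P gives seller price Ps = 624/17; buyers pay Pb = 624/17 + 7 = 743/17.
New quantity: Q = 526 − 8(743/17) = 2998/17.
Buyer burden = 743/17 − 40 = 63/17; seller burden = 40 − 624/17 = 56/17.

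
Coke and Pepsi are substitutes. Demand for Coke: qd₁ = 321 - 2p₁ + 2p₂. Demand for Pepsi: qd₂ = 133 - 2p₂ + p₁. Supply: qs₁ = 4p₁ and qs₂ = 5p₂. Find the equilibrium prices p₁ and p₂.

Market 1: 321 - 2p₁ + 2p₂ = 4p₁ → 6p₁ - 2p₂ = 321.
Market 2: 7p₂ - p₁ = 133.
Eliminating p₂: 7×(1) + 2×(2) gives 40p₁ = 2513, so p₁ = 62.825.
Back-substitute into (2): p₂ = (133 + 1×62.825) / 7 = 27.975.

p₁ = 62.825, p₂ = 27.975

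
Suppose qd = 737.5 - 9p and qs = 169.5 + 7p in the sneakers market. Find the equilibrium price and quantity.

p* = 35.5, q* = 418

Set qd = qs: 737.5 - 9p = 169.5 + 7p.
568 = 16p, so p* = 35.5.
q* = 737.5 − 9(35.5) = 418.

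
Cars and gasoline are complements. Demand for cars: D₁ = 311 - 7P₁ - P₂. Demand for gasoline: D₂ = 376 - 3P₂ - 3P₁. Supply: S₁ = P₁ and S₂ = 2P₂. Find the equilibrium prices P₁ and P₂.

Market 1: 311 - 7P₁ - P₂ = P₁ → 8P₁ + P₂ = 311.
Market 2: 5P₂ + 3P₁ = 376.
Eliminating P₂: 5×(1) − 1×(2) gives 37P₁ = 1179, so P₁ = 1179/37.
Back-substitute into (2): P₂ = (376 − 3×1179/37) / 5 = 2075/37.

P₁ = 1179/37, P₂ = 2075/37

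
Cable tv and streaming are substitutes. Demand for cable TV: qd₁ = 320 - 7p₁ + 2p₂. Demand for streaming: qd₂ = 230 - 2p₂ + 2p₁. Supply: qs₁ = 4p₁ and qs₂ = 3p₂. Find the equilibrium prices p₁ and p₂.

p₁ = 2060/51, p₂ = 3170/51

Market 1: 320 - 7p₁ + 2p₂ = 4p₁ → 11p₁ - 2p₂ = 320.
Market 2: 5p₂ - 2p₁ = 230.
Eliminating p₂: 5×(1) + 2×(2) gives 51p₁ = 2060, so p₁ = 2060/51.
Back-substitute into (2): p₂ = (230 + 2×2060/51) / 5 = 3170/51.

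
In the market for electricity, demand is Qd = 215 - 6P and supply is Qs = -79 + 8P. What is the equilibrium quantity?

Q* = 89

Set Qd = Qs: 215 - 6P = -79 + 8P.
294 = 14P, so P* = 21.
Q* = 215 − 6(21) = 89.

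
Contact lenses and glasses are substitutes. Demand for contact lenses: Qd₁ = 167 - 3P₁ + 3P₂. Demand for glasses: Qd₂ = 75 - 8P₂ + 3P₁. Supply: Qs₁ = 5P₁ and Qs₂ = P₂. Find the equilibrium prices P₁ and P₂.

Market 1: 167 - 3P₁ + 3P₂ = 5P₁ → 8P₁ - 3P₂ = 167.
Market 2: 9P₂ - 3P₁ = 75.
Eliminating P₂: 9×(1) + 3×(2) gives 63P₁ = 1728, so P₁ = 192/7.
Back-substitute into (2): P₂ = (75 + 3×192/7) / 9 = 367/21.

P₁ = 192/7, P₂ = 367/21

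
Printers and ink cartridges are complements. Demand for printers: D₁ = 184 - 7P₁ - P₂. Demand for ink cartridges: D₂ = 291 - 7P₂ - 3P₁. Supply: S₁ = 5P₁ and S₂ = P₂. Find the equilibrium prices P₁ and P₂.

P₁ = 1181/93, P₂ = 980/31

Market 1: 184 - 7P₁ - P₂ = 5P₁ → 12P₁ + P₂ = 184.
Market 2: 8P₂ + 3P₁ = 291.
Eliminating P₂: 8×(1) − 1×(2) gives 93P₁ = 1181, so P₁ = 1181/93.
Back-substitute into (2): P₂ = (291 − 3×1181/93) / 8 = 980/31.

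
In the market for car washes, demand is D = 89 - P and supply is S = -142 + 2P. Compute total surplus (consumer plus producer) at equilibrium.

Total surplus = 108

Equilibrium: 89 - P = -142 + 2P gives P* = 77, Q* = 12.
Demand choke price: P = 89; supply starts at P = 71.
CS = ½(89 − 77)(12) = 72; PS = ½(77 − 71)(12) = 36.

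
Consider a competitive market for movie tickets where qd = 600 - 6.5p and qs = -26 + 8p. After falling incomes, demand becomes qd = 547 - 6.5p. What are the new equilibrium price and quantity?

p' = 1146/29, q' = 8414/29

Original equilibrium: p* = 1252/29, q* = 9262/29.
New equilibrium: 547 - 6.5p = -26 + 8p, so 573 = 14.5p and p' = 1146/29; q' = 547 − 6.5(1146/29) = 8414/29.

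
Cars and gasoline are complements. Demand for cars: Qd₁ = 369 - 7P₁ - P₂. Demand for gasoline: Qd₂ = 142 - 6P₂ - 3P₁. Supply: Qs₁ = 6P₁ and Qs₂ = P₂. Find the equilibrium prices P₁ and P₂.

P₁ = 2441/88, P₂ = 739/88

Market 1: 369 - 7P₁ - P₂ = 6P₁ → 13P₁ + P₂ = 369.
Market 2: 7P₂ + 3P₁ = 142.
Eliminating P₂: 7×(1) − 1×(2) gives 88P₁ = 2441, so P₁ = 2441/88.
Back-substitute into (2): P₂ = (142 − 3×2441/88) / 7 = 739/88.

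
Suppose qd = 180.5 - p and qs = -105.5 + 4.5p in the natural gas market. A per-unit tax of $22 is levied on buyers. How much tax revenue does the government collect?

Tax revenue = 2431

Pre-tax equilibrium: p* = 52, q* = 128.5.
Tax on buyers shifts demand to qd = 180.5 − 1(p + 22) = 158.5 - p.
158.5 - p = -105.5 + 4.5p gives seller price ps = 48; buyers pay pb = 48 + 22 = 70.
New quantity: q = 180.5 − 1(70) = 110.5.
Revenue = 22 × 110.5 = 2431.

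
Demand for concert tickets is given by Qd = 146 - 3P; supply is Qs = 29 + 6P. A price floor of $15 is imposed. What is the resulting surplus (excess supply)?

Surplus = 18

Equilibrium price would be P* = 13, so the floor at 15 binds.
At P = 15: Qd = 101, Qs = 119.
Surplus = 119 − 101 = 18.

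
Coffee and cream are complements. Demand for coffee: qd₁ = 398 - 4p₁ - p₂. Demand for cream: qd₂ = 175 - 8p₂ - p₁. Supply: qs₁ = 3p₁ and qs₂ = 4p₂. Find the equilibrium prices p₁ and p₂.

Market 1: 398 - 4p₁ - p₂ = 3p₁ → 7p₁ + p₂ = 398.
Market 2: 12p₂ + p₁ = 175.
Eliminating p₂: 12×(1) − 1×(2) gives 83p₁ = 4601, so p₁ = 4601/83.
Back-substitute into (2): p₂ = (175 − 1×4601/83) / 12 = 827/83.

p₁ = 4601/83, p₂ = 827/83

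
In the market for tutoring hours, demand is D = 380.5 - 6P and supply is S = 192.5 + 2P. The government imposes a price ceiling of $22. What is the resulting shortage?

Shortage = 12

Equilibrium price would be P* = 23.5, so the ceiling at 22 binds.
At P = 22: D = 380.5 − 6(22) = 248.5, S = 192.5 + 2(22) = 236.5.
Shortage = 248.5 − 236.5 = 12.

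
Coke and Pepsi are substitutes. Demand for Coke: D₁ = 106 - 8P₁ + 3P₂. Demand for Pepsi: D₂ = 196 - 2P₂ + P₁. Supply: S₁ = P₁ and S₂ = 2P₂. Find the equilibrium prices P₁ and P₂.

Market 1: 106 - 8P₁ + 3P₂ = P₁ → 9P₁ - 3P₂ = 106.
Market 2: 4P₂ - P₁ = 196.
Eliminating P₂: 4×(1) + 3×(2) gives 33P₁ = 1012, so P₁ = 92/3.
Back-substitute into (2): P₂ = (196 + 1×92/3) / 4 = 170/3.

P₁ = 92/3, P₂ = 170/3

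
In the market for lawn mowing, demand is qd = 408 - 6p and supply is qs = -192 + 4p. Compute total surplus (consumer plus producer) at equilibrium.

Total surplus = 480

Equilibrium: 408 - 6p = -192 + 4p gives p* = 60, q* = 48.
Demand choke price: p = 68; supply starts at p = 48.
CS = ½(68 − 60)(48) = 192; PS = ½(60 − 48)(48) = 288.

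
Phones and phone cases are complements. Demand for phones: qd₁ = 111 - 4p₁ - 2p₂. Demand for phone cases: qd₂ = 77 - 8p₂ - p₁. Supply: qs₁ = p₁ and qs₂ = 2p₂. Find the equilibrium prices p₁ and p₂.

Market 1: 111 - 4p₁ - 2p₂ = p₁ → 5p₁ + 2p₂ = 111.
Market 2: 10p₂ + p₁ = 77.
Eliminating p₂: 10×(1) − 2×(2) gives 48p₁ = 956, so p₁ = 239/12.
Back-substitute into (2): p₂ = (77 − 1×239/12) / 10 = 137/24.

p₁ = 239/12, p₂ = 137/24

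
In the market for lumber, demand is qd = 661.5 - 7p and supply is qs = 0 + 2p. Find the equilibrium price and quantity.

Set qd = qs: 661.5 - 7p = 0 + 2p.
661.5 = 9p, so p* = 73.5.
q* = 661.5 − 7(73.5) = 147.

p* = 73.5, q* = 147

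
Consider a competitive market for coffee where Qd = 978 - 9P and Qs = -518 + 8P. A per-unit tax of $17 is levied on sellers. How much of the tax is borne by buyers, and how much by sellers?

Buyers bear $8, sellers bear $9

Pre-tax equilibrium: P* = 88, Q* = 186.
Tax on sellers shifts supply to Qs = -518 + 8(P − 17) = -654 + 8P.
978 - 9P = -654 + 8P gives buyer price Pb = 96; sellers receive Ps = 96 − 17 = 79.
New quantity: Q = 978 − 9(96) = 114.
Buyer burden = 96 − 88 = 8; seller burden = 88 − 79 = 9.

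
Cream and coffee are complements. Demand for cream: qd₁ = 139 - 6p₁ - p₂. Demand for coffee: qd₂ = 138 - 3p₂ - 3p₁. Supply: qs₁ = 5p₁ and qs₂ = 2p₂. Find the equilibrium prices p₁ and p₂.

Market 1: 139 - 6p₁ - p₂ = 5p₁ → 11p₁ + p₂ = 139.
Market 2: 5p₂ + 3p₁ = 138.
Eliminating p₂: 5×(1) − 1×(2) gives 52p₁ = 557, so p₁ = 557/52.
Back-substitute into (2): p₂ = (138 − 3×557/52) / 5 = 1101/52.

p₁ = 557/52, p₂ = 1101/52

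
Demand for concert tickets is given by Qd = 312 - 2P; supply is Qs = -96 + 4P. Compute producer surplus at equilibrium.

Equilibrium: 312 - 2P = -96 + 4P gives P* = 68, Q* = 176.
Supply starts at P = 24 (where Qs = 0).
PS = ½(68 − 24)(176) = 3872.

Producer surplus = 3872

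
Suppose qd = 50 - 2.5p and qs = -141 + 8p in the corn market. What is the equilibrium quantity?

Set qd = qs: 50 - 2.5p = -141 + 8p.
191 = 10.5p, so p* = 382/21.
q* = 50 − 2.5(382/21) = 95/21.

q* = 95/21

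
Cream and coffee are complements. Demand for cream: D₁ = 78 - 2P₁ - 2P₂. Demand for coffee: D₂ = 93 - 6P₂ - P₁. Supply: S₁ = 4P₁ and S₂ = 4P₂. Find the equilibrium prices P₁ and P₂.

Market 1: 78 - 2P₁ - 2P₂ = 4P₁ → 6P₁ + 2P₂ = 78.
Market 2: 10P₂ + P₁ = 93.
Eliminating P₂: 10×(1) − 2×(2) gives 58P₁ = 594, so P₁ = 297/29.
Back-substitute into (2): P₂ = (93 − 1×297/29) / 10 = 240/29.

P₁ = 297/29, P₂ = 240/29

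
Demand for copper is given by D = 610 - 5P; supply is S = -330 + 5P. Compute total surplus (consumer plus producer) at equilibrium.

Equilibrium: 610 - 5P = -330 + 5P gives P* = 94, Q* = 140.
Demand choke price: P = 122; supply starts at P = 66.
CS = ½(122 − 94)(140) = 1960; PS = ½(94 − 66)(140) = 1960.

Total surplus = 3920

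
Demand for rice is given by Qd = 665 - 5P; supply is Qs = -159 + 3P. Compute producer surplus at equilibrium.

Equilibrium: 665 - 5P = -159 + 3P gives P* = 103, Q* = 150.
Supply starts at P = 53 (where Qs = 0).
PS = ½(103 − 53)(150) = 3750.

Producer surplus = 3750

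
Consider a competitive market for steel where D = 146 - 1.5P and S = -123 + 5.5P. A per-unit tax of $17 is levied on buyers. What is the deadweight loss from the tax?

Deadweight loss = 9537/56

Pre-tax equilibrium: P* = 269/7, Q* = 1237/14.
Tax on buyers shifts demand to D = 146 − 1.5(P + 17) = 120.5 - 1.5P.
120.5 - 1.5P = -123 + 5.5P gives seller price Ps = 487/14; buyers pay Pb = 487/14 + 17 = 725/14.
New quantity: Q = 146 − 1.5(725/14) = 1913/28.
DWL = ½ × 17 × (1237/14 − 1913/28) = 9537/56.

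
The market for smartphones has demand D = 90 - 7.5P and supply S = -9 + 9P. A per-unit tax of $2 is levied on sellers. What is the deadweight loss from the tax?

Deadweight loss = 90/11

Pre-tax equilibrium: P* = 6, Q* = 45.
Tax on sellers shifts supply to S = -9 + 9(P − 2) = -27 + 9P.
90 - 7.5P = -27 + 9P gives buyer price Pb = 78/11; sellers receive Ps = 78/11 − 2 = 56/11.
New quantity: Q = 90 − 7.5(78/11) = 405/11.
DWL = ½ × 2 × (45 − 405/11) = 90/11.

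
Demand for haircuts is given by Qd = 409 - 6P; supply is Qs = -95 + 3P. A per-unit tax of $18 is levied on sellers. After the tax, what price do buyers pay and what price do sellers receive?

Pre-tax equilibrium: P* = 56, Q* = 73.
Tax on sellers shifts supply to Qs = -95 + 3(P − 18) = -149 + 3P.
409 - 6P = -149 + 3P gives buyer price Pb = 62; sellers receive Ps = 62 − 18 = 44.
New quantity: Q = 409 − 6(62) = 37.

Buyers pay $62, sellers receive $44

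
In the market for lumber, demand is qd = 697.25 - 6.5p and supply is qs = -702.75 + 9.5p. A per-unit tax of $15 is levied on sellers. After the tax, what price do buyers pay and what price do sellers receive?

Buyers pay $96.40625, sellers receive $81.40625

Pre-tax equilibrium: p* = 87.5, q* = 128.5.
Tax on sellers shifts supply to qs = -702.75 + 9.5(p − 15) = -845.25 + 9.5p.
697.25 - 6.5p = -845.25 + 9.5p gives buyer price pb = 96.40625; sellers receive ps = 96.40625 − 15 = 81.40625.
New quantity: q = 697.25 − 6.5(96.40625) = 70.609375.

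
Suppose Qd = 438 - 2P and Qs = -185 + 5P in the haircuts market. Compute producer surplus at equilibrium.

Producer surplus = 6760

Equilibrium: 438 - 2P = -185 + 5P gives P* = 89, Q* = 260.
Supply starts at P = 37 (where Qs = 0).
PS = ½(89 − 37)(260) = 6760.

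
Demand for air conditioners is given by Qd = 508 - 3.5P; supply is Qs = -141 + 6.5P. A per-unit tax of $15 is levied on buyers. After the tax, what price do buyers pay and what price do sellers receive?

Pre-tax equilibrium: P* = 64.9, Q* = 280.85.
Tax on buyers shifts demand to Qd = 508 − 3.5(P + 15) = 455.5 - 3.5P.
455.5 - 3.5P = -141 + 6.5P gives seller price Ps = 59.65; buyers pay Pb = 59.65 + 15 = 74.65.
New quantity: Q = 508 − 3.5(74.65) = 246.725.

Buyers pay $74.65, sellers receive $59.65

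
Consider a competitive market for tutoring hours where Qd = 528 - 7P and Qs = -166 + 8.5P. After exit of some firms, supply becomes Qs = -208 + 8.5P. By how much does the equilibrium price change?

ΔP = 84/31

Original equilibrium: P* = 1388/31, Q* = 6652/31.
New equilibrium: 528 - 7P = -208 + 8.5P, so 736 = 15.5P and P' = 1472/31; Q' = 528 − 7(1472/31) = 6064/31.
Change in price: 1472/31 − 1388/31 = 84/31.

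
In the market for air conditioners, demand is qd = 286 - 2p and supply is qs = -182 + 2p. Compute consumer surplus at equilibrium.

Consumer surplus = 676

Equilibrium: 286 - 2p = -182 + 2p gives p* = 117, q* = 52.
Demand choke price (qd = 0): p = 143.
CS = ½(143 − 117)(52) = 676.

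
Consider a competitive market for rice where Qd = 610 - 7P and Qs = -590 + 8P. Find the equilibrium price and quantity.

P* = 80, Q* = 50

Set Qd = Qs: 610 - 7P = -590 + 8P.
1200 = 15P, so P* = 80.
Q* = 610 − 7(80) = 50.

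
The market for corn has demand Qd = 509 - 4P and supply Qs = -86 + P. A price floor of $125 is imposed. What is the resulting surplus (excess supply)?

Surplus = 30

Equilibrium price would be P* = 119, so the floor at 125 binds.
At P = 125: Qd = 9, Qs = 39.
Surplus = 39 − 9 = 30.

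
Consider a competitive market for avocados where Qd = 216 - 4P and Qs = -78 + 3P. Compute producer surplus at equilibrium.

Equilibrium: 216 - 4P = -78 + 3P gives P* = 42, Q* = 48.
Supply starts at P = 26 (where Qs = 0).
PS = ½(42 − 26)(48) = 384.

Producer surplus = 384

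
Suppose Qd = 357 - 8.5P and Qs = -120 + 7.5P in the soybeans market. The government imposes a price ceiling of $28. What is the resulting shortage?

Equilibrium price would be P* = 29.8125, so the ceiling at 28 binds.
At P = 28: Qd = 357 − 8.5(28) = 119, Qs = -120 + 7.5(28) = 90.
Shortage = 119 − 90 = 29.

Shortage = 29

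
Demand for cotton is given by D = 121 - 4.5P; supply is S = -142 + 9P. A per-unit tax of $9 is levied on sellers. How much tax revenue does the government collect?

Pre-tax equilibrium: P* = 526/27, Q* = 100/3.
Tax on sellers shifts supply to S = -142 + 9(P − 9) = -223 + 9P.
121 - 4.5P = -223 + 9P gives buyer price Pb = 688/27; sellers receive Ps = 688/27 − 9 = 445/27.
New quantity: Q = 121 − 4.5(688/27) = 19/3.
Revenue = 9 × 19/3 = 57.

Tax revenue = 57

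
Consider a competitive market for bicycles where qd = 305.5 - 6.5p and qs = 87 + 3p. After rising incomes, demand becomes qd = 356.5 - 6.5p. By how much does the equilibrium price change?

Original equilibrium: p* = 23, q* = 156.
New equilibrium: 356.5 - 6.5p = 87 + 3p, so 269.5 = 9.5p and p' = 539/19; q' = 356.5 − 6.5(539/19) = 3270/19.
Change in price: 539/19 − 23 = 102/19.

Δp = 102/19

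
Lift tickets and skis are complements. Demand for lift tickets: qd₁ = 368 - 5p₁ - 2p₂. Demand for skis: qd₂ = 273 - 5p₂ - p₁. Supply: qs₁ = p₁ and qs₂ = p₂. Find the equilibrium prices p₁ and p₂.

p₁ = 831/17, p₂ = 635/17

Market 1: 368 - 5p₁ - 2p₂ = p₁ → 6p₁ + 2p₂ = 368.
Market 2: 6p₂ + p₁ = 273.
Eliminating p₂: 6×(1) − 2×(2) gives 34p₁ = 1662, so p₁ = 831/17.
Back-substitute into (2): p₂ = (273 − 1×831/17) / 6 = 635/17.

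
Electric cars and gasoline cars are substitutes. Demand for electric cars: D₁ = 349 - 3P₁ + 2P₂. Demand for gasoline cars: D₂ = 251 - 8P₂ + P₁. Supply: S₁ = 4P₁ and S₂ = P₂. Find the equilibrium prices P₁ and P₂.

Market 1: 349 - 3P₁ + 2P₂ = 4P₁ → 7P₁ - 2P₂ = 349.
Market 2: 9P₂ - P₁ = 251.
Eliminating P₂: 9×(1) + 2×(2) gives 61P₁ = 3643, so P₁ = 3643/61.
Back-substitute into (2): P₂ = (251 + 1×3643/61) / 9 = 2106/61.

P₁ = 3643/61, P₂ = 2106/61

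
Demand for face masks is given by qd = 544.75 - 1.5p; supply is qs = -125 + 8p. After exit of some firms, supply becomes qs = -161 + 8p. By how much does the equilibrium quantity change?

Δq = -108/19

Original equilibrium: p* = 70.5, q* = 439.
New equilibrium: 544.75 - 1.5p = -161 + 8p, so 705.75 = 9.5p and p' = 2823/38; q' = 544.75 − 1.5(2823/38) = 8233/19.
Change in quantity: 8233/19 − 439 = -108/19.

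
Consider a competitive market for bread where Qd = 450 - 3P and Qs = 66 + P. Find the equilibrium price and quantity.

P* = 96, Q* = 162

Set Qd = Qs: 450 - 3P = 66 + P.
384 = 4P, so P* = 96.
Q* = 450 − 3(96) = 162.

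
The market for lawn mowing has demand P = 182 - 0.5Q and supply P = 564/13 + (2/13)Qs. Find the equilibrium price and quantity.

Set the two price expressions equal: 182 - 0.5Q = 564/13 + (2/13)Q.
1802/13 = (17/26)Q, so Q* = 212.
P* = 182 − (0.5)(212) = 76.

P* = 76, Q* = 212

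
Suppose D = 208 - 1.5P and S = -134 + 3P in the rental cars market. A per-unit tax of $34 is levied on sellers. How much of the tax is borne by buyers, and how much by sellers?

Buyers bear 68/3, sellers bear 34/3

Pre-tax equilibrium: P* = 76, Q* = 94.
Tax on sellers shifts supply to S = -134 + 3(P − 34) = -236 + 3P.
208 - 1.5P = -236 + 3P gives buyer price Pb = 296/3; sellers receive Ps = 296/3 − 34 = 194/3.
New quantity: Q = 208 − 1.5(296/3) = 60.
Buyer burden = 296/3 − 76 = 68/3; seller burden = 76 − 194/3 = 34/3.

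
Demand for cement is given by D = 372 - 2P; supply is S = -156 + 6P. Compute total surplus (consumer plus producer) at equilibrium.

Equilibrium: 372 - 2P = -156 + 6P gives P* = 66, Q* = 240.
Demand choke price: P = 186; supply starts at P = 26.
CS = ½(186 − 66)(240) = 14400; PS = ½(66 − 26)(240) = 4800.

Total surplus = 19200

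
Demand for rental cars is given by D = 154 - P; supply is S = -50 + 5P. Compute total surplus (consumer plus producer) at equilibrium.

Total surplus = 8640

Equilibrium: 154 - P = -50 + 5P gives P* = 34, Q* = 120.
Demand choke price: P = 154; supply starts at P = 10.
CS = ½(154 − 34)(120) = 7200; PS = ½(34 − 10)(120) = 1440.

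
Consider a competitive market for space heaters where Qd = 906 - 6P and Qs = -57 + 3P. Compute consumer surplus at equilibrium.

Consumer surplus = 5808

Equilibrium: 906 - 6P = -57 + 3P gives P* = 107, Q* = 264.
Demand choke price (Qd = 0): P = 151.
CS = ½(151 − 107)(264) = 5808.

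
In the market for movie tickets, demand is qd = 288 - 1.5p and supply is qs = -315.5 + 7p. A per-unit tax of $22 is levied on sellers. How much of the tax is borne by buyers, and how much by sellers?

Buyers bear 308/17, sellers bear 66/17

Pre-tax equilibrium: p* = 71, q* = 181.5.
Tax on sellers shifts supply to qs = -315.5 + 7(p − 22) = -469.5 + 7p.
288 - 1.5p = -469.5 + 7p gives buyer price pb = 1515/17; sellers receive ps = 1515/17 − 22 = 1141/17.
New quantity: q = 288 − 1.5(1515/17) = 5247/34.
Buyer burden = 1515/17 − 71 = 308/17; seller burden = 71 − 1141/17 = 66/17.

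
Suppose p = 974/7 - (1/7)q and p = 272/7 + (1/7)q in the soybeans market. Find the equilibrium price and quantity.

Set the two price expressions equal: 974/7 - (1/7)q = 272/7 + (1/7)q.
702/7 = (2/7)q, so q* = 351.
p* = 974/7 − (1/7)(351) = 89.

p* = 89, q* = 351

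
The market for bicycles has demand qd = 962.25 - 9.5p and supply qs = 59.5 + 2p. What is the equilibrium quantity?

Set qd = qs: 962.25 - 9.5p = 59.5 + 2p.
902.75 = 11.5p, so p* = 78.5.
q* = 962.25 − 9.5(78.5) = 216.5.

q* = 216.5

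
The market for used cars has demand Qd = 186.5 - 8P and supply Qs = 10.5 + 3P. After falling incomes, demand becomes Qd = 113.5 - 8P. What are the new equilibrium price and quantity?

P' = 103/11, Q' = 849/22

Original equilibrium: P* = 16, Q* = 58.5.
New equilibrium: 113.5 - 8P = 10.5 + 3P, so 103 = 11P and P' = 103/11; Q' = 113.5 − 8(103/11) = 849/22.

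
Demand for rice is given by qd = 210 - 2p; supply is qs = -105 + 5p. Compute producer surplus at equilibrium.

Producer surplus = 1440

Equilibrium: 210 - 2p = -105 + 5p gives p* = 45, q* = 120.
Supply starts at p = 21 (where qs = 0).
PS = ½(45 − 21)(120) = 1440.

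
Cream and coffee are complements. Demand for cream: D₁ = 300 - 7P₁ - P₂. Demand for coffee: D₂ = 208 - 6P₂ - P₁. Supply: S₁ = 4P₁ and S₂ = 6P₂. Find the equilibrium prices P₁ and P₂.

P₁ = 3392/131, P₂ = 1988/131

Market 1: 300 - 7P₁ - P₂ = 4P₁ → 11P₁ + P₂ = 300.
Market 2: 12P₂ + P₁ = 208.
Eliminating P₂: 12×(1) − 1×(2) gives 131P₁ = 3392, so P₁ = 3392/131.
Back-substitute into (2): P₂ = (208 − 1×3392/131) / 12 = 1988/131.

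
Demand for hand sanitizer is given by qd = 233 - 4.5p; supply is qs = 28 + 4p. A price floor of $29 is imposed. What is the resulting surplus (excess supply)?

Surplus = 41.5

Equilibrium price would be p* = 410/17, so the floor at 29 binds.
At p = 29: qd = 102.5, qs = 144.
Surplus = 144 − 102.5 = 41.5.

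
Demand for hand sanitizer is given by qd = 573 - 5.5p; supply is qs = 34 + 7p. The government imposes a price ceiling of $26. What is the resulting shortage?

Shortage = 214

Equilibrium price would be p* = 43.12, so the ceiling at 26 binds.
At p = 26: qd = 573 − 5.5(26) = 430, qs = 34 + 7(26) = 216.
Shortage = 430 − 216 = 214.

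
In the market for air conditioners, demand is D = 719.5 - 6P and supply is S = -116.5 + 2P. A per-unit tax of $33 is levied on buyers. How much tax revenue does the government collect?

Tax revenue = 1419

Pre-tax equilibrium: P* = 104.5, Q* = 92.5.
Tax on buyers shifts demand to D = 719.5 − 6(P + 33) = 521.5 - 6P.
521.5 - 6P = -116.5 + 2P gives seller price Ps = 79.75; buyers pay Pb = 79.75 + 33 = 112.75.
New quantity: Q = 719.5 − 6(112.75) = 43.
Revenue = 33 × 43 = 1419.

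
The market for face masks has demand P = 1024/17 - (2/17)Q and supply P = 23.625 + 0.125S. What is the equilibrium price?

Set the two price expressions equal: 1024/17 - (2/17)Q = 23.625 + 0.125Q.
4979/136 = (33/136)Q, so Q* = 4979/33.
P* = 1024/17 − (2/17)(4979/33) = 1402/33.

P* = 1402/33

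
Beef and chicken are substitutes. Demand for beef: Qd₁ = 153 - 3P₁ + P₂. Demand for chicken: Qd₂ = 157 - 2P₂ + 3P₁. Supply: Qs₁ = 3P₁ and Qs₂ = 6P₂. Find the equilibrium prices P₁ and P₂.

Market 1: 153 - 3P₁ + P₂ = 3P₁ → 6P₁ - P₂ = 153.
Market 2: 8P₂ - 3P₁ = 157.
Eliminating P₂: 8×(1) + 1×(2) gives 45P₁ = 1381, so P₁ = 1381/45.
Back-substitute into (2): P₂ = (157 + 3×1381/45) / 8 = 467/15.

P₁ = 1381/45, P₂ = 467/15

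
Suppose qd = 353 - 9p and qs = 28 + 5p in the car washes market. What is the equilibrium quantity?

q* = 2017/14

Set qd = qs: 353 - 9p = 28 + 5p.
325 = 14p, so p* = 325/14.
q* = 353 − 9(325/14) = 2017/14.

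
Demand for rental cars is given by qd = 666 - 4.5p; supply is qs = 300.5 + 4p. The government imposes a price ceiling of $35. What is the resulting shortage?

Shortage = 68

Equilibrium price would be p* = 43, so the ceiling at 35 binds.
At p = 35: qd = 666 − 4.5(35) = 508.5, qs = 300.5 + 4(35) = 440.5.
Shortage = 508.5 − 440.5 = 68.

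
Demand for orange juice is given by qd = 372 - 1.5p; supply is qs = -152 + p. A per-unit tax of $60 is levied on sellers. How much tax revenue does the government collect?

Pre-tax equilibrium: p* = 209.6, q* = 57.6.
Tax on sellers shifts supply to qs = -152 + 1(p − 60) = -212 + p.
372 - 1.5p = -212 + p gives buyer price pb = 233.6; sellers receive ps = 233.6 − 60 = 173.6.
New quantity: q = 372 − 1.5(233.6) = 21.6.
Revenue = 60 × 21.6 = 1296.

Tax revenue = 1296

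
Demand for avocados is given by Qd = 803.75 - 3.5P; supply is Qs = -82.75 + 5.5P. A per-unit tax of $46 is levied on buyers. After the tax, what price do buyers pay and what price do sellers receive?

Pre-tax equilibrium: P* = 98.5, Q* = 459.
Tax on buyers shifts demand to Qd = 803.75 − 3.5(P + 46) = 642.75 - 3.5P.
642.75 - 3.5P = -82.75 + 5.5P gives seller price Ps = 1451/18; buyers pay Pb = 1451/18 + 46 = 2279/18.
New quantity: Q = 803.75 − 3.5(2279/18) = 6491/18.

Buyers pay 2279/18, sellers receive 1451/18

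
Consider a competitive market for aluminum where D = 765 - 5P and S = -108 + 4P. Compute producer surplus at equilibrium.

Producer surplus = 9800

Equilibrium: 765 - 5P = -108 + 4P gives P* = 97, Q* = 280.
Supply starts at P = 27 (where S = 0).
PS = ½(97 − 27)(280) = 9800.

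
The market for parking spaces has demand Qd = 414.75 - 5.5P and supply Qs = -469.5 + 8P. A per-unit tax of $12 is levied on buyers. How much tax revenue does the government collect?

Tax revenue = 554/3

Pre-tax equilibrium: P* = 65.5, Q* = 54.5.
Tax on buyers shifts demand to Qd = 414.75 − 5.5(P + 12) = 348.75 - 5.5P.
348.75 - 5.5P = -469.5 + 8P gives seller price Ps = 1091/18; buyers pay Pb = 1091/18 + 12 = 1307/18.
New quantity: Q = 414.75 − 5.5(1307/18) = 277/18.
Revenue = 12 × 277/18 = 554/3.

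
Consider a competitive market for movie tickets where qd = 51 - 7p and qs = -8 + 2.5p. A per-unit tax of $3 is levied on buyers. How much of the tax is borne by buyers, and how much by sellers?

Pre-tax equilibrium: p* = 118/19, q* = 143/19.
Tax on buyers shifts demand to qd = 51 − 7(p + 3) = 30 - 7p.
30 - 7p = -8 + 2.5p gives seller price ps = 4; buyers pay pb = 4 + 3 = 7.
New quantity: q = 51 − 7(7) = 2.
Buyer burden = 7 − 118/19 = 15/19; seller burden = 118/19 − 4 = 42/19.

Buyers bear 15/19, sellers bear 42/19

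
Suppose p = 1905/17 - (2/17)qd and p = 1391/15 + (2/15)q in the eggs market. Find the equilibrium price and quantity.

Set the two price expressions equal: 1905/17 - (2/17)q = 1391/15 + (2/15)q.
4928/255 = (64/255)q, so q* = 77.
p* = 1905/17 − (2/17)(77) = 103.

p* = 103, q* = 77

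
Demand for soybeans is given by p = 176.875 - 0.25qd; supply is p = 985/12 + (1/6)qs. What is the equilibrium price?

p* = 120

Set the two price expressions equal: 176.875 - 0.25q = 985/12 + (1/6)q.
2275/24 = (5/12)q, so q* = 227.5.
p* = 176.875 − (0.25)(227.5) = 120.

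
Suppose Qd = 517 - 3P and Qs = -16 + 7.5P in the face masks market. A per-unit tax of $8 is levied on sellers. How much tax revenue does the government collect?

Pre-tax equilibrium: P* = 1066/21, Q* = 2553/7.
Tax on sellers shifts supply to Qs = -16 + 7.5(P − 8) = -76 + 7.5P.
517 - 3P = -76 + 7.5P gives buyer price Pb = 1186/21; sellers receive Ps = 1186/21 − 8 = 1018/21.
New quantity: Q = 517 − 3(1186/21) = 2433/7.
Revenue = 8 × 2433/7 = 19464/7.

Tax revenue = 19464/7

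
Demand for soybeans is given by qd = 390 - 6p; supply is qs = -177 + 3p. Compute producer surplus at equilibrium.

Producer surplus = 24

Equilibrium: 390 - 6p = -177 + 3p gives p* = 63, q* = 12.
Supply starts at p = 59 (where qs = 0).
PS = ½(63 − 59)(12) = 24.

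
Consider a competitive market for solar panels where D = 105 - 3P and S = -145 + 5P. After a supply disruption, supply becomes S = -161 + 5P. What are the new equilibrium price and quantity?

Original equilibrium: P* = 31.25, Q* = 11.25.
New equilibrium: 105 - 3P = -161 + 5P, so 266 = 8P and P' = 33.25; Q' = 105 − 3(33.25) = 5.25.

P' = 33.25, Q' = 5.25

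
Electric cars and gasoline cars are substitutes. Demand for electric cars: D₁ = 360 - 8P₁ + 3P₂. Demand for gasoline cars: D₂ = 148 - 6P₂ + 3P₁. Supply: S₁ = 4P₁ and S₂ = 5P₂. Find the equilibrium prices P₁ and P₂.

P₁ = 1468/41, P₂ = 952/41

Market 1: 360 - 8P₁ + 3P₂ = 4P₁ → 12P₁ - 3P₂ = 360.
Market 2: 11P₂ - 3P₁ = 148.
Eliminating P₂: 11×(1) + 3×(2) gives 123P₁ = 4404, so P₁ = 1468/41.
Back-substitute into (2): P₂ = (148 + 3×1468/41) / 11 = 952/41.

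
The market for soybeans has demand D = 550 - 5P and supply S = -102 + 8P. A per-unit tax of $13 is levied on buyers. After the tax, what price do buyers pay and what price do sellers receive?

Buyers pay 756/13, sellers receive 587/13

Pre-tax equilibrium: P* = 652/13, Q* = 3890/13.
Tax on buyers shifts demand to D = 550 − 5(P + 13) = 485 - 5P.
485 - 5P = -102 + 8P gives seller price Ps = 587/13; buyers pay Pb = 587/13 + 13 = 756/13.
New quantity: Q = 550 − 5(756/13) = 3370/13.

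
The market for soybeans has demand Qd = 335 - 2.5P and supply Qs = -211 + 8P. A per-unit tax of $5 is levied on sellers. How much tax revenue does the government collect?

Tax revenue = 20525/21

Pre-tax equilibrium: P* = 52, Q* = 205.
Tax on sellers shifts supply to Qs = -211 + 8(P − 5) = -251 + 8P.
335 - 2.5P = -251 + 8P gives buyer price Pb = 1172/21; sellers receive Ps = 1172/21 − 5 = 1067/21.
New quantity: Q = 335 − 2.5(1172/21) = 4105/21.
Revenue = 5 × 4105/21 = 20525/21.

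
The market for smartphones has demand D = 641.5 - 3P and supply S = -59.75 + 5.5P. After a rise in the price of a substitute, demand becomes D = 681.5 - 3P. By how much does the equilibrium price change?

ΔP = 80/17

Original equilibrium: P* = 82.5, Q* = 394.
New equilibrium: 681.5 - 3P = -59.75 + 5.5P, so 741.25 = 8.5P and P' = 2965/34; Q' = 681.5 − 3(2965/34) = 7138/17.
Change in price: 2965/34 − 82.5 = 80/17.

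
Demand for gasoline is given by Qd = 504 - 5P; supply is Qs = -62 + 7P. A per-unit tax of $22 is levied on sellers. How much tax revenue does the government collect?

Tax revenue = 4488

Pre-tax equilibrium: P* = 283/6, Q* = 1609/6.
Tax on sellers shifts supply to Qs = -62 + 7(P − 22) = -216 + 7P.
504 - 5P = -216 + 7P gives buyer price Pb = 60; sellers receive Ps = 60 − 22 = 38.
New quantity: Q = 504 − 5(60) = 204.
Revenue = 22 × 204 = 4488.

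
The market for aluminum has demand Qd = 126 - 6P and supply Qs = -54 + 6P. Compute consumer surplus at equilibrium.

Equilibrium: 126 - 6P = -54 + 6P gives P* = 15, Q* = 36.
Demand choke price (Qd = 0): P = 21.
CS = ½(21 − 15)(36) = 108.

Consumer surplus = 108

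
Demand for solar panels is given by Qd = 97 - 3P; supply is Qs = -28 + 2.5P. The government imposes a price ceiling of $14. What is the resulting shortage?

Equilibrium price would be P* = 250/11, so the ceiling at 14 binds.
At P = 14: Qd = 97 − 3(14) = 55, Qs = -28 + 2.5(14) = 7.
Shortage = 55 − 7 = 48.

Shortage = 48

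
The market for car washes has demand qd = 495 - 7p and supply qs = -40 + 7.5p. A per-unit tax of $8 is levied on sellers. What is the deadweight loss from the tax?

Pre-tax equilibrium: p* = 1070/29, q* = 6865/29.
Tax on sellers shifts supply to qs = -40 + 7.5(p − 8) = -100 + 7.5p.
495 - 7p = -100 + 7.5p gives buyer price pb = 1190/29; sellers receive ps = 1190/29 − 8 = 958/29.
New quantity: q = 495 − 7(1190/29) = 6025/29.
DWL = ½ × 8 × (6865/29 − 6025/29) = 3360/29.

Deadweight loss = 3360/29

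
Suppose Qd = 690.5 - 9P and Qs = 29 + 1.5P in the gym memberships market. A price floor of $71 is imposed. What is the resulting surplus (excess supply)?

Equilibrium price would be P* = 63, so the floor at 71 binds.
At P = 71: Qd = 51.5, Qs = 135.5.
Surplus = 135.5 − 51.5 = 84.

Surplus = 84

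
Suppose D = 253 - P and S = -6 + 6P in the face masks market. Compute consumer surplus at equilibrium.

Equilibrium: 253 - P = -6 + 6P gives P* = 37, Q* = 216.
Demand choke price (D = 0): P = 253.
CS = ½(253 − 37)(216) = 23328.

Consumer surplus = 23328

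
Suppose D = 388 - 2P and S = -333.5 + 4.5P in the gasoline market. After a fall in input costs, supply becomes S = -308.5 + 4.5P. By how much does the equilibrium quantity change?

Original equilibrium: P* = 111, Q* = 166.
New equilibrium: 388 - 2P = -308.5 + 4.5P, so 696.5 = 6.5P and P' = 1393/13; Q' = 388 − 2(1393/13) = 2258/13.
Change in quantity: 2258/13 − 166 = 100/13.

ΔQ = 100/13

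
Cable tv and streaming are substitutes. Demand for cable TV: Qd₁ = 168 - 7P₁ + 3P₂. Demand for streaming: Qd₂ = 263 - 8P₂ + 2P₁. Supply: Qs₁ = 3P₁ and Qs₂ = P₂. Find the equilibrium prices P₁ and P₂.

Market 1: 168 - 7P₁ + 3P₂ = 3P₁ → 10P₁ - 3P₂ = 168.
Market 2: 9P₂ - 2P₁ = 263.
Eliminating P₂: 9×(1) + 3×(2) gives 84P₁ = 2301, so P₁ = 767/28.
Back-substitute into (2): P₂ = (263 + 2×767/28) / 9 = 1483/42.

P₁ = 767/28, P₂ = 1483/42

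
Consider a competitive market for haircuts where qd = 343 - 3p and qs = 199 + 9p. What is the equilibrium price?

Set qd = qs: 343 - 3p = 199 + 9p.
144 = 12p, so p* = 12.
q* = 343 − 3(12) = 307.

p* = 12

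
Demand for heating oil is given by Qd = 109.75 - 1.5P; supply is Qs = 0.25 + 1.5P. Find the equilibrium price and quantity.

Set Qd = Qs: 109.75 - 1.5P = 0.25 + 1.5P.
109.5 = 3P, so P* = 36.5.
Q* = 109.75 − 1.5(36.5) = 55.

P* = 36.5, Q* = 55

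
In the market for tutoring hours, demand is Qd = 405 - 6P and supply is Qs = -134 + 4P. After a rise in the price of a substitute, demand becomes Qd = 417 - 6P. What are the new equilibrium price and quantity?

Original equilibrium: P* = 53.9, Q* = 81.6.
New equilibrium: 417 - 6P = -134 + 4P, so 551 = 10P and P' = 55.1; Q' = 417 − 6(55.1) = 86.4.

P' = 55.1, Q' = 86.4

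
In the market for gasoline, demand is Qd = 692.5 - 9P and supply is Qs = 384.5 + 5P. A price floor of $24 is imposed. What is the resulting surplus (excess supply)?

Surplus = 28

Equilibrium price would be P* = 22, so the floor at 24 binds.
At P = 24: Qd = 476.5, Qs = 504.5.
Surplus = 504.5 − 476.5 = 28.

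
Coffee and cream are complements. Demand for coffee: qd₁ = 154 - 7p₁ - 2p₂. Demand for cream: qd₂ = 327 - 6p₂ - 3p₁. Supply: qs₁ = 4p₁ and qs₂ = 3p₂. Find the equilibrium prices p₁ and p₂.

p₁ = 244/31, p₂ = 1045/31

Market 1: 154 - 7p₁ - 2p₂ = 4p₁ → 11p₁ + 2p₂ = 154.
Market 2: 9p₂ + 3p₁ = 327.
Eliminating p₂: 9×(1) − 2×(2) gives 93p₁ = 732, so p₁ = 244/31.
Back-substitute into (2): p₂ = (327 − 3×244/31) / 9 = 1045/31.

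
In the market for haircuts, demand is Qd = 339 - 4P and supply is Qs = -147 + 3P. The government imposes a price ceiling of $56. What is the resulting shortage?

Shortage = 94

Equilibrium price would be P* = 486/7, so the ceiling at 56 binds.
At P = 56: Qd = 339 − 4(56) = 115, Qs = -147 + 3(56) = 21.
Shortage = 115 − 21 = 94.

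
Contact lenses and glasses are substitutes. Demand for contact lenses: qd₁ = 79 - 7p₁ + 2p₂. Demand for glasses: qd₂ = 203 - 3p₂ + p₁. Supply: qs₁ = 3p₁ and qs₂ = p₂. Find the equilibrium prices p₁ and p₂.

Market 1: 79 - 7p₁ + 2p₂ = 3p₁ → 10p₁ - 2p₂ = 79.
Market 2: 4p₂ - p₁ = 203.
Eliminating p₂: 4×(1) + 2×(2) gives 38p₁ = 722, so p₁ = 19.
Back-substitute into (2): p₂ = (203 + 1×19) / 4 = 55.5.

p₁ = 19, p₂ = 55.5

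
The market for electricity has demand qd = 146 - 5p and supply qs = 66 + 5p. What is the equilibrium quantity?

q* = 106

Set qd = qs: 146 - 5p = 66 + 5p.
80 = 10p, so p* = 8.
q* = 146 − 5(8) = 106.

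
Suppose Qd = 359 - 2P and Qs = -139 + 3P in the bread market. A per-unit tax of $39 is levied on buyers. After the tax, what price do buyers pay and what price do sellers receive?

Buyers pay $123, sellers receive $84

Pre-tax equilibrium: P* = 99.6, Q* = 159.8.
Tax on buyers shifts demand to Qd = 359 − 2(P + 39) = 281 - 2P.
281 - 2P = -139 + 3P gives seller price Ps = 84; buyers pay Pb = 84 + 39 = 123.
New quantity: Q = 359 − 2(123) = 113.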